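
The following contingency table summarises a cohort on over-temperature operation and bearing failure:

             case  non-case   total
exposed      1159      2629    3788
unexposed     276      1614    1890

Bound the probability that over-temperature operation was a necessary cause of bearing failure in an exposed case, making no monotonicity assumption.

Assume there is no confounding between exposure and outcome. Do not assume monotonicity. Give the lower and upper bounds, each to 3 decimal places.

0.523 ≤ PN ≤ 1.000

p₁ = P(outcome | exposed) = 1159/3788 = 0.30597
p₀ = P(outcome | unexposed) = 276/1890 = 0.14603
Under exogeneity alone the bounds on PN are max{0,(p₁−p₀)/p₁} ≤ PN ≤ min{1,(1−p₀)/p₁}.
  lower = (p₁ − p₀)/p₁ = 0.15993 / 0.30597 ≈ 0.5227
  upper = min{1, (1 − p₀)/p₁} = 0.85397 / 0.30597 ≈ 2.7911 → capped at 1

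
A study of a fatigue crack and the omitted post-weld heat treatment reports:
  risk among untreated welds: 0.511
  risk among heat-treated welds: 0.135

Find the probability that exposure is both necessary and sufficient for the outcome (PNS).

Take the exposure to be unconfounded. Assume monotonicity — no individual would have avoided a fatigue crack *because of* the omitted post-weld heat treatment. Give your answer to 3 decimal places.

Let p₁ = 0.511, p₀ = 0.135.
Under exogeneity and monotonicity, PNS = p₁ − p₀.
PNS = 0.511 − 0.135 = 0.376

PNS ≈ 0.376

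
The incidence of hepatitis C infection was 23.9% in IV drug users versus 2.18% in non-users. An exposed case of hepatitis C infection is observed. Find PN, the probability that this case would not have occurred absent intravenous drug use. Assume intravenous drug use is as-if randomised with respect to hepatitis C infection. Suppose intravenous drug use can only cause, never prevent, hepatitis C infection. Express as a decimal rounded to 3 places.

p₁ = 0.239, p₀ = 0.0218.
Under exogeneity and monotonicity, PN = (p₁ − p₀) / p₁.
PN = (0.239 − 0.0218) / 0.239 = 0.2172 / 0.239 ≈ 0.9088

PN ≈ 0.909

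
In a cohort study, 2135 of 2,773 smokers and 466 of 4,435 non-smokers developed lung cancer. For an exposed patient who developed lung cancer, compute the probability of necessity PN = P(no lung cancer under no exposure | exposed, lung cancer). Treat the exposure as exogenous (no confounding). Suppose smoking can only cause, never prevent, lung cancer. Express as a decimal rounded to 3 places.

PN ≈ 0.864

p₁ = P(outcome | exposed) = 2135/2773 = 0.76992
p₀ = P(outcome | unexposed) = 466/4435 = 0.10507
Under exogeneity and monotonicity, PN = (p₁ − p₀) / p₁.
PN = (0.76992 − 0.10507) / 0.76992 = 0.66485 / 0.76992 ≈ 0.8635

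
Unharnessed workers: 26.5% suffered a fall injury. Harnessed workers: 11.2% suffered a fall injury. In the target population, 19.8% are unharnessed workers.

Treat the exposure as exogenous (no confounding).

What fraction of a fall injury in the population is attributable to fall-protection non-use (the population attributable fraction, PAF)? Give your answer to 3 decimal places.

p₁ = 0.265, p₀ = 0.112.
Overall risk P(Y=1) = π·p₁ + (1−π)·p₀ = 0.198×0.265 + 0.802×0.112 = 0.14229.
Under exogeneity, PAF = [P(Y=1) − p₀] / P(Y=1).
PAF = (0.14229 − 0.112) / 0.14229 ≈ 0.2129

PAF ≈ 0.213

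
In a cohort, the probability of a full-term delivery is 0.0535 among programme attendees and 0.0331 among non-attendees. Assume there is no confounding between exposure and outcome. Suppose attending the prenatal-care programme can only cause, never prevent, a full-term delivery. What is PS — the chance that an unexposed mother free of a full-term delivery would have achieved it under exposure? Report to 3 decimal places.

PS ≈ 0.021

Let p₁ = 0.0535, p₀ = 0.0331.
Under exogeneity and monotonicity, PS = (p₁ − p₀) / (1 − p₀).
PS = (0.0535 − 0.0331) / (1 − 0.0331) = 0.0204 / 0.9669 ≈ 0.0211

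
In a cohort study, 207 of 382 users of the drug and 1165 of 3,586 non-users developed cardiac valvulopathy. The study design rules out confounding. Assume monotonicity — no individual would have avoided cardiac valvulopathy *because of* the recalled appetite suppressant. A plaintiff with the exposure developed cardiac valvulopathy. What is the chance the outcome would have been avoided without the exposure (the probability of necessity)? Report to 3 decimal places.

PN ≈ 0.400

p₁ = P(outcome | exposed) = 207/382 = 0.54188
p₀ = P(outcome | unexposed) = 1165/3586 = 0.32487
Under exogeneity and monotonicity, PN = (p₁ − p₀) / p₁.
PN = (0.54188 − 0.32487) / 0.54188 = 0.21701 / 0.54188 ≈ 0.4005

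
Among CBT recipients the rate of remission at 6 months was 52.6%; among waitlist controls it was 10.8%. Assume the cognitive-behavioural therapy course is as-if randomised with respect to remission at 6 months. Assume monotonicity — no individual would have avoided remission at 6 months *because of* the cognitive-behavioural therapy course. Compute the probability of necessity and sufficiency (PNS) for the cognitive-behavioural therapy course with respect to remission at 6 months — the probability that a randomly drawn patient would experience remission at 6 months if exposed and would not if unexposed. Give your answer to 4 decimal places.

p₁ = 0.526, p₀ = 0.108.
Under exogeneity and monotonicity, PNS = p₁ − p₀.
PNS = 0.526 − 0.108 = 0.418

PNS ≈ 0.4180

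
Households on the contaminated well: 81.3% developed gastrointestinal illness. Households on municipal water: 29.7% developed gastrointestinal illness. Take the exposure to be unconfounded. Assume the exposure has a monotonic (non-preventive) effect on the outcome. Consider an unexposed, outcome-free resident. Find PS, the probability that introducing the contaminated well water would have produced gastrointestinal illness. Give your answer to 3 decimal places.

PS ≈ 0.734

p₁ = 0.813, p₀ = 0.297.
Under exogeneity and monotonicity, PS = (p₁ − p₀) / (1 − p₀).
PS = (0.813 − 0.297) / (1 − 0.297) = 0.516 / 0.703 ≈ 0.7340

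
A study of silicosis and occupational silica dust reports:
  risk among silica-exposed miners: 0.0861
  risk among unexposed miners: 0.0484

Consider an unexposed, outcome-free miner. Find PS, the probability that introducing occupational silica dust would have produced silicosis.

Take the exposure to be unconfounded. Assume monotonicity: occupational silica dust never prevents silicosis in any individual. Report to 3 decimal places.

PS ≈ 0.040

Let p₁ = 0.0861, p₀ = 0.0484.
Under exogeneity and monotonicity, PS = (p₁ − p₀) / (1 − p₀).
PS = (0.0861 − 0.0484) / (1 − 0.0484) = 0.0377 / 0.9516 ≈ 0.0396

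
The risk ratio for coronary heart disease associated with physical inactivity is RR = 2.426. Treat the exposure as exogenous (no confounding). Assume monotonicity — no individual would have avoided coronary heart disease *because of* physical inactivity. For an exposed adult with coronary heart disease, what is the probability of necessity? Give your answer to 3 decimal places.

PN ≈ 0.588

Under exogeneity and monotonicity, PN = (RR − 1) / RR = 1 − 1/RR.
PN = (2.426 − 1) / 2.426 = 1.426 / 2.426 ≈ 0.5878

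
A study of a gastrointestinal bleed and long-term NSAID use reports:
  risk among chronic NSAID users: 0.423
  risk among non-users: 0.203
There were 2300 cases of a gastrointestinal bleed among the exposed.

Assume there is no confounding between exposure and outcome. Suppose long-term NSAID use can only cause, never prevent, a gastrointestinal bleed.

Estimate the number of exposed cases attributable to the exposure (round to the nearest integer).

Let p₁ = 0.423, p₀ = 0.203.
PN = (p₁ − p₀)/p₁ = (0.423 − 0.203) / 0.423 ≈ 0.52009.
Attributable cases ≈ PN × (exposed cases) = 0.52009 × 2300 ≈ 1196.22.

about 1196 cases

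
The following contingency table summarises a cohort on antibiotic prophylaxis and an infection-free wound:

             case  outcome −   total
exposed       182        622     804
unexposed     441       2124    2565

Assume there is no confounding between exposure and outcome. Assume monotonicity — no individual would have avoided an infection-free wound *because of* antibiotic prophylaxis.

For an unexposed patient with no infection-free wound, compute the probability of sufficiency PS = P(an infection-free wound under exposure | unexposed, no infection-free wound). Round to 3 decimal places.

PS ≈ 0.066

p₁ = P(outcome | exposed) = 182/804 = 0.22637
p₀ = P(outcome | unexposed) = 441/2565 = 0.17193
Under exogeneity and monotonicity, PS = (p₁ − p₀) / (1 − p₀).
PS = (0.22637 − 0.17193) / (1 − 0.17193) = 0.054438 / 0.82807 ≈ 0.0657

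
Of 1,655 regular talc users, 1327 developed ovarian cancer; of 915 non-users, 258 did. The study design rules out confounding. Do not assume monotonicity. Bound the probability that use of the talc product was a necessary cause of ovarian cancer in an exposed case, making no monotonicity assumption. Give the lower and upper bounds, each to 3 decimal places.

0.648 ≤ PN ≤ 0.896

p₁ = P(outcome | exposed) = 1327/1655 = 0.80181
p₀ = P(outcome | unexposed) = 258/915 = 0.28197
Under exogeneity alone the bounds on PN are max{0,(p₁−p₀)/p₁} ≤ PN ≤ min{1,(1−p₀)/p₁}.
  lower = (p₁ − p₀)/p₁ = 0.51985 / 0.80181 ≈ 0.6483
  upper = min{1, (1 − p₀)/p₁} = 0.71803 / 0.80181 ≈ 0.8955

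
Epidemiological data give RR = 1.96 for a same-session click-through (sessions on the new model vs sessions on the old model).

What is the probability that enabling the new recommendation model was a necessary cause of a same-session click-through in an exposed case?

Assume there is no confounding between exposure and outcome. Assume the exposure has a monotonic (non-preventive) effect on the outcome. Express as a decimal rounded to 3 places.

PN ≈ 0.490

Under exogeneity and monotonicity, PN = (RR − 1) / RR = 1 − 1/RR.
PN = (1.96 − 1) / 1.96 = 0.96 / 1.96 ≈ 0.4898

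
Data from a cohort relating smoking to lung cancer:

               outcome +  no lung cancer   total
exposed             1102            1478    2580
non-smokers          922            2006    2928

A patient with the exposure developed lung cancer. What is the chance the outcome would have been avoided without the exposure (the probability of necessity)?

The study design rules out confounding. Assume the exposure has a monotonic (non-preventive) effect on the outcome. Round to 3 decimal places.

PN ≈ 0.263

p₁ = P(outcome | exposed) = 1102/2580 = 0.42713
p₀ = P(outcome | unexposed) = 922/2928 = 0.31489
Under exogeneity and monotonicity, PN = (p₁ − p₀)/p₁.
PN = (0.42713 − 0.31489) / 0.42713 ≈ 0.2628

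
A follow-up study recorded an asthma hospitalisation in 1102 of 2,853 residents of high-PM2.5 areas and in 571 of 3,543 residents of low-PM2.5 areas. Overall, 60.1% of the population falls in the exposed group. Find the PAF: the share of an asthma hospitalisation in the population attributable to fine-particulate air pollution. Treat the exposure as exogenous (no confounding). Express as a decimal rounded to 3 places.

PAF ≈ 0.456

p₁ = P(outcome | exposed) = 1102/2853 = 0.38626
p₀ = P(outcome | unexposed) = 571/3543 = 0.16116
Overall risk P(Y=1) = π·p₁ + (1−π)·p₀ = 0.601×0.38626 + 0.399×0.16116 = 0.29645.
Under exogeneity, PAF = [P(Y=1) − p₀] / P(Y=1).
PAF = (0.29645 − 0.16116) / 0.29645 ≈ 0.4564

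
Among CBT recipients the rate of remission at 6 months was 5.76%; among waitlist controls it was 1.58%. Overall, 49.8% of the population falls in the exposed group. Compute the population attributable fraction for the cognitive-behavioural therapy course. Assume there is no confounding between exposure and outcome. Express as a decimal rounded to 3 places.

p₁ = 0.0576, p₀ = 0.0158.
Overall risk P(Y=1) = π·p₁ + (1−π)·p₀ = 0.498×0.0576 + 0.502×0.0158 = 0.036616.
Under exogeneity, PAF = [P(Y=1) − p₀] / P(Y=1).
PAF = (0.036616 − 0.0158) / 0.036616 ≈ 0.5685

PAF ≈ 0.568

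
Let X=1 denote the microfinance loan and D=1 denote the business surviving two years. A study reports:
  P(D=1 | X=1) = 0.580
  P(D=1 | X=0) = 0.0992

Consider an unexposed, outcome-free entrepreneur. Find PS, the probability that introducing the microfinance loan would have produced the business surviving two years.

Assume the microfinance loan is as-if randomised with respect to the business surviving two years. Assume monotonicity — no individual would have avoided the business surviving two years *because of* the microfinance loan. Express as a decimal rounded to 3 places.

PS ≈ 0.534

Let p₁ = 0.58, p₀ = 0.0992.
Under exogeneity and monotonicity, PS = (p₁ − p₀) / (1 − p₀).
PS = (0.58 − 0.0992) / (1 − 0.0992) = 0.4808 / 0.9008 ≈ 0.5337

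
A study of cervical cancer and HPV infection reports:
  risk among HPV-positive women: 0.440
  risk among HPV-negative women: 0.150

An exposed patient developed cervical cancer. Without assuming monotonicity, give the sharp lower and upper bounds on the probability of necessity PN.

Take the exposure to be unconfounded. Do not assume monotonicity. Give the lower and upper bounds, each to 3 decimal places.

Let p₁ = 0.44, p₀ = 0.15.
Under exogeneity alone the bounds on PN are max{0,(p₁−p₀)/p₁} ≤ PN ≤ min{1,(1−p₀)/p₁}.
  lower = (p₁ − p₀)/p₁ = 0.29 / 0.44 ≈ 0.6591
  upper = min{1, (1 − p₀)/p₁} = 0.85 / 0.44 ≈ 1.9318 → capped at 1

0.659 ≤ PN ≤ 1.000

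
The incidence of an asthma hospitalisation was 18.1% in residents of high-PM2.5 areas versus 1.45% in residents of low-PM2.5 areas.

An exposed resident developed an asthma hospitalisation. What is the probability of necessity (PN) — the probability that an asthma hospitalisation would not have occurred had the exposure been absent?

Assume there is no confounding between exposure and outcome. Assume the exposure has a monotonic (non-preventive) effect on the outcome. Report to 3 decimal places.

PN ≈ 0.920

p₁ = 0.181, p₀ = 0.0145.
Under exogeneity and monotonicity, PN = (p₁ − p₀) / p₁.
PN = (0.181 − 0.0145) / 0.181 = 0.1665 / 0.181 ≈ 0.9199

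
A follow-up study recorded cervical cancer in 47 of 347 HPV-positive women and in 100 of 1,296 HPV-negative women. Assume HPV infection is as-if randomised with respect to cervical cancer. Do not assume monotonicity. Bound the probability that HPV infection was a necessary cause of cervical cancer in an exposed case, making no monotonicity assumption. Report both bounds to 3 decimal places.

0.430 ≤ PN ≤ 1.000

p₁ = P(outcome | exposed) = 47/347 = 0.13545
p₀ = P(outcome | unexposed) = 100/1296 = 0.07716
Under exogeneity alone the bounds on PN are max{0,(p₁−p₀)/p₁} ≤ PN ≤ min{1,(1−p₀)/p₁}.
  lower = (p₁ − p₀)/p₁ = 0.058286 / 0.13545 ≈ 0.4303
  upper = min{1, (1 − p₀)/p₁} = 0.92284 / 0.13545 ≈ 6.8133 → capped at 1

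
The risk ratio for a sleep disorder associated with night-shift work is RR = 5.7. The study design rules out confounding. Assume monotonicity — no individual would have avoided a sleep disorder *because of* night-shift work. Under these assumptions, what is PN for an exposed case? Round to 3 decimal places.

Under exogeneity and monotonicity, PN = (RR − 1) / RR = 1 − 1/RR.
PN = (5.7 − 1) / 5.7 = 4.7 / 5.7 ≈ 0.8246

PN ≈ 0.825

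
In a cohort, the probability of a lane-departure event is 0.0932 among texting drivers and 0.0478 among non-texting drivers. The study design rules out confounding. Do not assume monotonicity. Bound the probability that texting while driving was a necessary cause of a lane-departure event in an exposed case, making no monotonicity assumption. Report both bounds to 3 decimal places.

0.487 ≤ PN ≤ 1.000

Let p₁ = 0.0932, p₀ = 0.0478.
Under exogeneity alone the bounds on PN are max{0,(p₁−p₀)/p₁} ≤ PN ≤ min{1,(1−p₀)/p₁}.
  lower = (p₁ − p₀)/p₁ = 0.0454 / 0.0932 ≈ 0.4871
  upper = min{1, (1 − p₀)/p₁} = 0.9522 / 0.0932 ≈ 10.2167 → capped at 1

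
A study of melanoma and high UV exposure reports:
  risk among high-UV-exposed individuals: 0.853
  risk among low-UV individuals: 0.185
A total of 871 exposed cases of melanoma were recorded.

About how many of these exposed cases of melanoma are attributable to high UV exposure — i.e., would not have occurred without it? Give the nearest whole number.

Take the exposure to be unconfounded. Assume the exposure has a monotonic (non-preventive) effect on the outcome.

Let p₁ = 0.853, p₀ = 0.185.
PN = (p₁ − p₀)/p₁ = (0.853 − 0.185) / 0.853 ≈ 0.78312.
Attributable cases ≈ PN × (exposed cases) = 0.78312 × 871 ≈ 682.10.

about 682 cases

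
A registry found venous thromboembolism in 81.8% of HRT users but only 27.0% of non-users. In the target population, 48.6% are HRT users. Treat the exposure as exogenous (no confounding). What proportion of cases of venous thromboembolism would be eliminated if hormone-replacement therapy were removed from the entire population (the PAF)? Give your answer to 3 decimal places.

p₁ = 0.818, p₀ = 0.27.
Overall risk P(Y=1) = π·p₁ + (1−π)·p₀ = 0.486×0.818 + 0.514×0.27 = 0.53633.
Under exogeneity, PAF = [P(Y=1) − p₀] / P(Y=1).
PAF = (0.53633 − 0.27) / 0.53633 ≈ 0.4966

PAF ≈ 0.497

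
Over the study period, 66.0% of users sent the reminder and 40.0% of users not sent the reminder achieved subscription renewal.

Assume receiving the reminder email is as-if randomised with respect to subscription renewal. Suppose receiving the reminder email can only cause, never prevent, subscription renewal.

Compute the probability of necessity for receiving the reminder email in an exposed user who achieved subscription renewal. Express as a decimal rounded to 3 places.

p₁ = 0.66, p₀ = 0.4.
Under exogeneity and monotonicity, PN = (p₁ − p₀) / p₁.
PN = (0.66 − 0.4) / 0.66 = 0.26 / 0.66 ≈ 0.3939

PN ≈ 0.394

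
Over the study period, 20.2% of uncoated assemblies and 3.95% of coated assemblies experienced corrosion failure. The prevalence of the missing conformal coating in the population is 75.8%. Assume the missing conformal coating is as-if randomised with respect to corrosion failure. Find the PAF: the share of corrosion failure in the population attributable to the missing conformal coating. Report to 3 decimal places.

p₁ = 0.202, p₀ = 0.0395.
Overall risk P(Y=1) = π·p₁ + (1−π)·p₀ = 0.758×0.202 + 0.242×0.0395 = 0.16268.
Under exogeneity, PAF = [P(Y=1) − p₀] / P(Y=1).
PAF = (0.16268 − 0.0395) / 0.16268 ≈ 0.7572

PAF ≈ 0.757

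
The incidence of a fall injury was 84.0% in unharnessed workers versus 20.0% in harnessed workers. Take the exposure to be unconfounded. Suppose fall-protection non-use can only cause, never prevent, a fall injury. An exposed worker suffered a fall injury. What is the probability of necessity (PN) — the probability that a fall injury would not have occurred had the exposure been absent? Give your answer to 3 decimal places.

p₁ = 0.84, p₀ = 0.2.
Under exogeneity and monotonicity, PN = (p₁ − p₀) / p₁.
PN = (0.84 − 0.2) / 0.84 = 0.64 / 0.84 ≈ 0.7619

PN ≈ 0.762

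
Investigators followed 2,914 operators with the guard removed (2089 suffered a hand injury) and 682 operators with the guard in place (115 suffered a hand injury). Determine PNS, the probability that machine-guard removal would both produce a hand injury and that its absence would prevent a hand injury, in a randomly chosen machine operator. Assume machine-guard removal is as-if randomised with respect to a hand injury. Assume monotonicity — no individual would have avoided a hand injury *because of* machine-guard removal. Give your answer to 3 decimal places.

p₁ = P(outcome | exposed) = 2089/2914 = 0.71688
p₀ = P(outcome | unexposed) = 115/682 = 0.16862
Under exogeneity and monotonicity, PNS = p₁ − p₀.
PNS = 0.71688 − 0.16862 = 0.54826

PNS ≈ 0.548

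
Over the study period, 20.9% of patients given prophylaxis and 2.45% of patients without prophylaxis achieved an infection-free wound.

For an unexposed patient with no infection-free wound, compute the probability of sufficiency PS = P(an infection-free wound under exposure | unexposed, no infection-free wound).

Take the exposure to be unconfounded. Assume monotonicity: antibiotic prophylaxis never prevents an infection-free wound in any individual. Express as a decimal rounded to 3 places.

p₁ = 0.209, p₀ = 0.0245.
Under exogeneity and monotonicity, PS = (p₁ − p₀) / (1 − p₀).
PS = (0.209 − 0.0245) / (1 − 0.0245) = 0.1845 / 0.9755 ≈ 0.1891

PS ≈ 0.189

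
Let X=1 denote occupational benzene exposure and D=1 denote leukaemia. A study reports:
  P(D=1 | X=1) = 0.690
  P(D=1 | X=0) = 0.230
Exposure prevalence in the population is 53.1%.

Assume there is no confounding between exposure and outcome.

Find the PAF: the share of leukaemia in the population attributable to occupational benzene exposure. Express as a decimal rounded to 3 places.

PAF ≈ 0.515

Let p₁ = 0.69, p₀ = 0.23.
Overall risk P(Y=1) = π·p₁ + (1−π)·p₀ = 0.531×0.69 + 0.469×0.23 = 0.47426.
Under exogeneity, PAF = [P(Y=1) − p₀] / P(Y=1).
PAF = (0.47426 − 0.23) / 0.47426 ≈ 0.5150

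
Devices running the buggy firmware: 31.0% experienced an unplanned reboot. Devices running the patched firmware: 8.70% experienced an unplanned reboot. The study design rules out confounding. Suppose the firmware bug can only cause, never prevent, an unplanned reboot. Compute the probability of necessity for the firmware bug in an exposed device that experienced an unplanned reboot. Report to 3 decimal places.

PN ≈ 0.719

p₁ = 0.31, p₀ = 0.087.
Under exogeneity and monotonicity, PN = (p₁ − p₀) / p₁.
PN = (0.31 − 0.087) / 0.31 = 0.223 / 0.31 ≈ 0.7194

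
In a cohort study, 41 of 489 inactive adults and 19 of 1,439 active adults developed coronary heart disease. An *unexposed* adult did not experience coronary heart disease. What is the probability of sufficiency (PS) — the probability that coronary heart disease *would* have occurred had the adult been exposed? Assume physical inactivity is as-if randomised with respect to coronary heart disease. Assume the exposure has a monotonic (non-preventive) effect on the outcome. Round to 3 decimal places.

p₁ = P(outcome | exposed) = 41/489 = 0.083845
p₀ = P(outcome | unexposed) = 19/1439 = 0.013204
Under exogeneity and monotonicity, PS = (p₁ − p₀) / (1 − p₀).
PS = (0.083845 − 0.013204) / (1 − 0.013204) = 0.070641 / 0.9868 ≈ 0.0716

PS ≈ 0.072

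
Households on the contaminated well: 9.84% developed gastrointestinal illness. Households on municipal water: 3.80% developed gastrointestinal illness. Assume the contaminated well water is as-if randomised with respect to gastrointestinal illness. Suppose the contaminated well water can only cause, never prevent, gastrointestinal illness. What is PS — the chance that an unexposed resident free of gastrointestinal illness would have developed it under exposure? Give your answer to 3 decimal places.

PS ≈ 0.063

p₁ = 0.0984, p₀ = 0.038.
Under exogeneity and monotonicity, PS = (p₁ − p₀) / (1 − p₀).
PS = (0.0984 − 0.038) / (1 − 0.038) = 0.0604 / 0.962 ≈ 0.0628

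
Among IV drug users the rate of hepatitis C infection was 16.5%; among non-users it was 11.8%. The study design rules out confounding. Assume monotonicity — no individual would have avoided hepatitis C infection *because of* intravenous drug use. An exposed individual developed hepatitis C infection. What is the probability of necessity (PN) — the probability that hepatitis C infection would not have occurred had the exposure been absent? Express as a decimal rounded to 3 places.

PN ≈ 0.285

p₁ = 0.165, p₀ = 0.118.
Under exogeneity and monotonicity, PN = (p₁ − p₀) / p₁.
PN = (0.165 − 0.118) / 0.165 = 0.047 / 0.165 ≈ 0.2848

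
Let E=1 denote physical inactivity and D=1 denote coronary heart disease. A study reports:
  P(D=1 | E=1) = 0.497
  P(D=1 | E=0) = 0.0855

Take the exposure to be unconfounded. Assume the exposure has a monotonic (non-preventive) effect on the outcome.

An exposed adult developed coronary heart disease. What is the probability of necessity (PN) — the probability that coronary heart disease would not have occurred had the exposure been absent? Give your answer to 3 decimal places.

PN ≈ 0.828

Let p₁ = 0.497, p₀ = 0.0855.
Under exogeneity and monotonicity, PN = (p₁ − p₀) / p₁.
PN = (0.497 − 0.0855) / 0.497 = 0.4115 / 0.497 ≈ 0.8280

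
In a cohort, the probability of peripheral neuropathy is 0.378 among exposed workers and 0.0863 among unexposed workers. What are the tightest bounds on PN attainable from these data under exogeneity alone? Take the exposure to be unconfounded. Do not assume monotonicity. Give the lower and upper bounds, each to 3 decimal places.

0.772 ≤ PN ≤ 1.000

Let p₁ = 0.378, p₀ = 0.0863.
Under exogeneity alone the bounds on PN are max{0,(p₁−p₀)/p₁} ≤ PN ≤ min{1,(1−p₀)/p₁}.
  lower = (p₁ − p₀)/p₁ = 0.2917 / 0.378 ≈ 0.7717
  upper = min{1, (1 − p₀)/p₁} = 0.9137 / 0.378 ≈ 2.4172 → capped at 1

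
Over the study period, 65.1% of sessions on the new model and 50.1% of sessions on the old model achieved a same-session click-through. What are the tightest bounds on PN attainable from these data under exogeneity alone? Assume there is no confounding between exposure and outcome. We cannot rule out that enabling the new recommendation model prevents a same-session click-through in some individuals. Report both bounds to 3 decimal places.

p₁ = 0.651, p₀ = 0.501.
Under exogeneity alone the bounds on PN are max{0,(p₁−p₀)/p₁} ≤ PN ≤ min{1,(1−p₀)/p₁}.
  lower = (p₁ − p₀)/p₁ = 0.15 / 0.651 ≈ 0.2304
  upper = min{1, (1 − p₀)/p₁} = 0.499 / 0.651 ≈ 0.7665

0.230 ≤ PN ≤ 0.767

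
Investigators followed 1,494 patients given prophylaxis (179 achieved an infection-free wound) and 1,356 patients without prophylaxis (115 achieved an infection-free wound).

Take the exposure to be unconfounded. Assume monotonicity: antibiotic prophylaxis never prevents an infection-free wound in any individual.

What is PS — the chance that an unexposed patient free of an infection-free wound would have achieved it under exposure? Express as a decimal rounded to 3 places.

PS ≈ 0.038

p₁ = P(outcome | exposed) = 179/1494 = 0.11981
p₀ = P(outcome | unexposed) = 115/1356 = 0.084808
Under exogeneity and monotonicity, PS = (p₁ − p₀) / (1 − p₀).
PS = (0.11981 − 0.084808) / (1 − 0.084808) = 0.035004 / 0.91519 ≈ 0.0382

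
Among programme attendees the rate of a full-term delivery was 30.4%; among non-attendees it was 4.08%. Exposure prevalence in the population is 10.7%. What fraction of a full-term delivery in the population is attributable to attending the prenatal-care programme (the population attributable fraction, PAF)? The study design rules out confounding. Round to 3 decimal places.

PAF ≈ 0.408

p₁ = 0.304, p₀ = 0.0408.
Overall risk P(Y=1) = π·p₁ + (1−π)·p₀ = 0.107×0.304 + 0.893×0.0408 = 0.068962.
Under exogeneity, PAF = [P(Y=1) − p₀] / P(Y=1).
PAF = (0.068962 − 0.0408) / 0.068962 ≈ 0.4084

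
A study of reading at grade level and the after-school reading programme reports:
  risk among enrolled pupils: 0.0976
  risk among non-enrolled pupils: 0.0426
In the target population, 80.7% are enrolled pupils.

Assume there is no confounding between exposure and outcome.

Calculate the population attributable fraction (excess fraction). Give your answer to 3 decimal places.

Let p₁ = 0.0976, p₀ = 0.0426.
Overall risk P(Y=1) = π·p₁ + (1−π)·p₀ = 0.807×0.0976 + 0.193×0.0426 = 0.086985.
Under exogeneity, PAF = [P(Y=1) − p₀] / P(Y=1).
PAF = (0.086985 − 0.0426) / 0.086985 ≈ 0.5103

PAF ≈ 0.510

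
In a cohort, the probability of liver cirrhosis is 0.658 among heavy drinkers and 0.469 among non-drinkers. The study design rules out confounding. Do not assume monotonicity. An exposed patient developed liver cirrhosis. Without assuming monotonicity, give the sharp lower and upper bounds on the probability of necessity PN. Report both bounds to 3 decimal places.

0.287 ≤ PN ≤ 0.807

Let p₁ = 0.658, p₀ = 0.469.
Under exogeneity alone the bounds on PN are max{0,(p₁−p₀)/p₁} ≤ PN ≤ min{1,(1−p₀)/p₁}.
  lower = (p₁ − p₀)/p₁ = 0.189 / 0.658 ≈ 0.2872
  upper = min{1, (1 − p₀)/p₁} = 0.531 / 0.658 ≈ 0.8070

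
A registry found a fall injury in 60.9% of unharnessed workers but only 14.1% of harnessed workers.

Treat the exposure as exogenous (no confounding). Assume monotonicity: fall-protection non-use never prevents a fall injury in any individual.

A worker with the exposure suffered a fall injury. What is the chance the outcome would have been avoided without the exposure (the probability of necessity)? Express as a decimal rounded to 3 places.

p₁ = 0.609, p₀ = 0.141.
Under exogeneity and monotonicity, PN = (p₁ − p₀) / p₁.
PN = (0.609 − 0.141) / 0.609 = 0.468 / 0.609 ≈ 0.7685

PN ≈ 0.768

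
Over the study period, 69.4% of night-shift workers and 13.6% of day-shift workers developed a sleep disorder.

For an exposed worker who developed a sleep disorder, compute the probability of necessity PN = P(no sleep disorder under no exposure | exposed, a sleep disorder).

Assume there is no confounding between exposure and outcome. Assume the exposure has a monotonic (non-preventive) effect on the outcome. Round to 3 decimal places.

p₁ = 0.694, p₀ = 0.136.
Under exogeneity and monotonicity, PN = (p₁ − p₀) / p₁.
PN = (0.694 − 0.136) / 0.694 = 0.558 / 0.694 ≈ 0.8040

PN ≈ 0.804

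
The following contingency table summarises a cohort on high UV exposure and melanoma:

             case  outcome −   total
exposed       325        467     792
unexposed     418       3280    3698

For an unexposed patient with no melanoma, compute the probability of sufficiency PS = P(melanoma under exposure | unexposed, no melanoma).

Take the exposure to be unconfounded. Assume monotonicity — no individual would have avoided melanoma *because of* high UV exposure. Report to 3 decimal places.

PS ≈ 0.335

p₁ = P(outcome | exposed) = 325/792 = 0.41035
p₀ = P(outcome | unexposed) = 418/3698 = 0.11303
Under exogeneity and monotonicity, PS = (p₁ − p₀)/(1 − p₀).
PS = (0.41035 − 0.11303) / 0.88697 ≈ 0.3352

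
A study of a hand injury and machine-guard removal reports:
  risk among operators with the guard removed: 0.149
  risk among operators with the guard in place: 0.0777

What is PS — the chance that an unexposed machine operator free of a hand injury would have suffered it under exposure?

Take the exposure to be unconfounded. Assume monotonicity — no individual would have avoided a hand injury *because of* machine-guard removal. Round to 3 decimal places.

Let p₁ = 0.149, p₀ = 0.0777.
Under exogeneity and monotonicity, PS = (p₁ − p₀) / (1 − p₀).
PS = (0.149 − 0.0777) / (1 − 0.0777) = 0.0713 / 0.9223 ≈ 0.0773

PS ≈ 0.077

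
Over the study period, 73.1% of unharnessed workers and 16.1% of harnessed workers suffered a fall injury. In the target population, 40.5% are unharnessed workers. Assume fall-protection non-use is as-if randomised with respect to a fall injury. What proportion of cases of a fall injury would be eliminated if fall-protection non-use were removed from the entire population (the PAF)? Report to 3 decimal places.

PAF ≈ 0.589

p₁ = 0.731, p₀ = 0.161.
Overall risk P(Y=1) = π·p₁ + (1−π)·p₀ = 0.405×0.731 + 0.595×0.161 = 0.39185.
Under exogeneity, PAF = [P(Y=1) − p₀] / P(Y=1).
PAF = (0.39185 − 0.161) / 0.39185 ≈ 0.5891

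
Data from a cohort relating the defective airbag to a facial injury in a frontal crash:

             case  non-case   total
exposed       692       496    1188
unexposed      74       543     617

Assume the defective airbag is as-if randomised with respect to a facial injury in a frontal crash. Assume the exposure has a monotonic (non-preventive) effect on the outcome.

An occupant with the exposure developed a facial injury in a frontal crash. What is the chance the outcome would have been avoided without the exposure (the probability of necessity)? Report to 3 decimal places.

PN ≈ 0.794

p₁ = P(outcome | exposed) = 692/1188 = 0.58249
p₀ = P(outcome | unexposed) = 74/617 = 0.11994
Under exogeneity and monotonicity, PN = (p₁ − p₀)/p₁.
PN = (0.58249 − 0.11994) / 0.58249 ≈ 0.7941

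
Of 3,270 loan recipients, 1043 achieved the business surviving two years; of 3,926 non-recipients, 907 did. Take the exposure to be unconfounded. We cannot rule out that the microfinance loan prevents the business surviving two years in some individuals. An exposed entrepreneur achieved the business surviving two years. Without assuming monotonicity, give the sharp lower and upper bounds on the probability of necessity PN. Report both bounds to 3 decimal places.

0.276 ≤ PN ≤ 1.000

p₁ = P(outcome | exposed) = 1043/3270 = 0.31896
p₀ = P(outcome | unexposed) = 907/3926 = 0.23102
Under exogeneity alone the bounds on PN are max{0,(p₁−p₀)/p₁} ≤ PN ≤ min{1,(1−p₀)/p₁}.
  lower = (p₁ − p₀)/p₁ = 0.087936 / 0.31896 ≈ 0.2757
  upper = min{1, (1 − p₀)/p₁} = 0.76898 / 0.31896 ≈ 2.4109 → capped at 1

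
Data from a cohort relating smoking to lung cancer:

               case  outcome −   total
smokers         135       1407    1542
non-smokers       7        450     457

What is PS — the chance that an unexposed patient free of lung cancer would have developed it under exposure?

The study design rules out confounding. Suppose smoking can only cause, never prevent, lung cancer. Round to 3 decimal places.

PS ≈ 0.073

p₁ = P(outcome | exposed) = 135/1542 = 0.087549
p₀ = P(outcome | unexposed) = 7/457 = 0.015317
Under exogeneity and monotonicity, PS = (p₁ − p₀) / (1 − p₀).
PS = (0.087549 − 0.015317) / (1 − 0.015317) = 0.072231 / 0.98468 ≈ 0.0734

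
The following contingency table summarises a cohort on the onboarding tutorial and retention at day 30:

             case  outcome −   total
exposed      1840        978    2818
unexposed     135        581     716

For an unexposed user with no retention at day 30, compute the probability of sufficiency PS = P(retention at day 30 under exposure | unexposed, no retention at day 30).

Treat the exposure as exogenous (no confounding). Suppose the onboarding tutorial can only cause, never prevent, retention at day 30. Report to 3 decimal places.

PS ≈ 0.572

p₁ = P(outcome | exposed) = 1840/2818 = 0.65295
p₀ = P(outcome | unexposed) = 135/716 = 0.18855
Under exogeneity and monotonicity, PS = (p₁ − p₀)/(1 − p₀).
PS = (0.65295 − 0.18855) / 0.81145 ≈ 0.5723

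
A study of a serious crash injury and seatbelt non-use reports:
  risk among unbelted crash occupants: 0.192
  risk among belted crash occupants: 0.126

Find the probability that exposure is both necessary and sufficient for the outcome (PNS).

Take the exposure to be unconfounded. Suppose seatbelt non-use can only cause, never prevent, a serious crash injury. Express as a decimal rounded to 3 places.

PNS ≈ 0.066

Let p₁ = 0.192, p₀ = 0.126.
Under exogeneity and monotonicity, PNS = p₁ − p₀.
PNS = 0.192 − 0.126 = 0.066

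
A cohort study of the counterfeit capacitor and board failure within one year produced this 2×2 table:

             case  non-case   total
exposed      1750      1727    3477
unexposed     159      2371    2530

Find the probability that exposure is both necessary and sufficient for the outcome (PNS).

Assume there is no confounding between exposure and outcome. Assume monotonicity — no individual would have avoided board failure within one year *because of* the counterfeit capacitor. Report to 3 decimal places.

p₁ = P(outcome | exposed) = 1750/3477 = 0.50331
p₀ = P(outcome | unexposed) = 159/2530 = 0.062846
Under exogeneity and monotonicity, PNS = p₁ − p₀.
PNS = 0.50331 − 0.062846 = 0.44046

PNS ≈ 0.440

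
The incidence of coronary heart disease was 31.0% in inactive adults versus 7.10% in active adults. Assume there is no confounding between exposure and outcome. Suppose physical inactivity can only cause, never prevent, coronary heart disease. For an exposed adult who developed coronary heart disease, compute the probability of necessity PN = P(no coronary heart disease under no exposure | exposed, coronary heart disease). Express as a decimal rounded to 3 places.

p₁ = 0.31, p₀ = 0.071.
Under exogeneity and monotonicity, PN = (p₁ − p₀) / p₁.
PN = (0.31 − 0.071) / 0.31 = 0.239 / 0.31 ≈ 0.7710

PN ≈ 0.771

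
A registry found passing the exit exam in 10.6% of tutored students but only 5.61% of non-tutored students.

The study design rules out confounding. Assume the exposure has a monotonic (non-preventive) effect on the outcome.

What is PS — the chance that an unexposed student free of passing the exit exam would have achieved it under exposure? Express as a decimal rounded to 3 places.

p₁ = 0.106, p₀ = 0.0561.
Under exogeneity and monotonicity, PS = (p₁ − p₀) / (1 − p₀).
PS = (0.106 − 0.0561) / (1 − 0.0561) = 0.0499 / 0.9439 ≈ 0.0529

PS ≈ 0.053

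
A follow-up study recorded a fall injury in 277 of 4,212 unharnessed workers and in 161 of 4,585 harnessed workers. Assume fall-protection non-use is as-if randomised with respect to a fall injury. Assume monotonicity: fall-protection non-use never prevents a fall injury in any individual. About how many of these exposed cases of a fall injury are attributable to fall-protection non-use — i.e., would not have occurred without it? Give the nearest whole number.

about 129 cases

p₁ = P(outcome | exposed) = 277/4212 = 0.065764
p₀ = P(outcome | unexposed) = 161/4585 = 0.035115
PN = (p₁ − p₀)/p₁ = (0.065764 − 0.035115) / 0.065764 ≈ 0.46606.
Attributable cases ≈ PN × (exposed cases) = 0.46606 × 277 ≈ 129.10.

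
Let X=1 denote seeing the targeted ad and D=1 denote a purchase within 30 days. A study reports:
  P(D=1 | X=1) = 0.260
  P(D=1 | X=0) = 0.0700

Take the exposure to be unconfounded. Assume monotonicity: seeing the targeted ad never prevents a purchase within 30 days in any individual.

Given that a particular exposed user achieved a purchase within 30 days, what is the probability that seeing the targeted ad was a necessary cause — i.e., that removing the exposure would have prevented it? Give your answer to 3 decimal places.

PN ≈ 0.731

Let p₁ = 0.26, p₀ = 0.07.
Under exogeneity and monotonicity, PN = (p₁ − p₀) / p₁.
PN = (0.26 − 0.07) / 0.26 = 0.19 / 0.26 ≈ 0.7308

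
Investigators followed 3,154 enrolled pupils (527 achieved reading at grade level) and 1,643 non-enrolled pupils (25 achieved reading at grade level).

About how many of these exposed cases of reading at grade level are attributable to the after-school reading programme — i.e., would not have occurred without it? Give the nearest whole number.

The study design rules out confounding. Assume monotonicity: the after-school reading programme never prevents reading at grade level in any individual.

p₁ = P(outcome | exposed) = 527/3154 = 0.16709
p₀ = P(outcome | unexposed) = 25/1643 = 0.015216
PN = (p₁ − p₀)/p₁ = (0.16709 − 0.015216) / 0.16709 ≈ 0.90893.
Attributable cases ≈ PN × (exposed cases) = 0.90893 × 527 ≈ 479.01.

about 479 cases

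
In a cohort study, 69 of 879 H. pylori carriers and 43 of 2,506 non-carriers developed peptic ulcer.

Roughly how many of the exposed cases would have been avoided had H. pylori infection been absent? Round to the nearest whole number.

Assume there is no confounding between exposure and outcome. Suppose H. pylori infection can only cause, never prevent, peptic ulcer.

p₁ = P(outcome | exposed) = 69/879 = 0.078498
p₀ = P(outcome | unexposed) = 43/2506 = 0.017159
PN = (p₁ − p₀)/p₁ = (0.078498 − 0.017159) / 0.078498 ≈ 0.78141.
Attributable cases ≈ PN × (exposed cases) = 0.78141 × 69 ≈ 53.92.

about 54 cases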